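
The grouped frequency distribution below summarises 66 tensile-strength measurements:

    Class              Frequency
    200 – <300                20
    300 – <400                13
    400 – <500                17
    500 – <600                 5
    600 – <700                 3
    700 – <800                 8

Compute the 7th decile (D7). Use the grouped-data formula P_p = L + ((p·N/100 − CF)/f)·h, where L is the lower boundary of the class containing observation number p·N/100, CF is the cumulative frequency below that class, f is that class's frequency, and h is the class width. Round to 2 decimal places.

477.65

N = 66; target position k = 70/100 · 66 = 46.2.
Cumulative frequencies: 20, 33, 50, 55, 58, 66.
Observation 46.2 falls in the class 400 – <500.
L = 400, CF = 33, f = 17, h = 100.
P70 = 400 + ((46.2 − 33)/17)·100 = 400 + 77.6471 = 477.647.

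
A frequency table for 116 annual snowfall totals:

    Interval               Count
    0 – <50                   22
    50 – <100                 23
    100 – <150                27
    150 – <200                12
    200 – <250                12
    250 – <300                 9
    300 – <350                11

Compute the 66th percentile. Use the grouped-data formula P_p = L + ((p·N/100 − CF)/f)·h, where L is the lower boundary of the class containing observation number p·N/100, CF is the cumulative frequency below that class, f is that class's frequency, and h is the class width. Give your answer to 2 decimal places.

169.00

N = 116; target position k = 66/100 · 116 = 76.56.
Cumulative frequencies: 22, 45, 72, 84, 96, 105, 116.
Observation 76.56 falls in the class 150 – <200.
L = 150, CF = 72, f = 12, h = 50.
P66 = 150 + ((76.56 − 72)/12)·50 = 150 + 19 = 169.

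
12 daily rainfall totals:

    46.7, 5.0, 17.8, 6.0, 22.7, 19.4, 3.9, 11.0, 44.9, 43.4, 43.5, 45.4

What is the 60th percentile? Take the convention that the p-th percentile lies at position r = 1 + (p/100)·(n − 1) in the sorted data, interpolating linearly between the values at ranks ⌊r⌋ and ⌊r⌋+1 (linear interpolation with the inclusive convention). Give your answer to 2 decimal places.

35.12

Sorted: 3.9, 5.0, 6.0, 11.0, 17.8, 19.4, 22.7, 43.4, 43.5, 44.9, 45.4, 46.7.
n = 12.
r = 1 + (60/100)·(12 − 1) = 1 + 6.6 = 7.6.
Rank 7 is 22.7 and rank 8 is 43.4.
Interpolate: 22.7 + 0.6·(43.4 − 22.7) = 22.7 + 0.6·20.7 = 35.12.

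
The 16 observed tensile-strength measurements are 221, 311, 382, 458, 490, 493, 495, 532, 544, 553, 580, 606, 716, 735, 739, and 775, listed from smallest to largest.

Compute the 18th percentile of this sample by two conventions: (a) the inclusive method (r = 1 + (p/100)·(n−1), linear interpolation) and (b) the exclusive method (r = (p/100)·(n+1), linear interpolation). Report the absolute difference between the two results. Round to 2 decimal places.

n = 16.
(a) r = 3.7; between ranks 3 (382) and 4 (458): 435.2.
(b) r = 3.06; between ranks 3 (382) and 4 (458): 386.56.
|435.2 − 386.56| = 48.64.

48.64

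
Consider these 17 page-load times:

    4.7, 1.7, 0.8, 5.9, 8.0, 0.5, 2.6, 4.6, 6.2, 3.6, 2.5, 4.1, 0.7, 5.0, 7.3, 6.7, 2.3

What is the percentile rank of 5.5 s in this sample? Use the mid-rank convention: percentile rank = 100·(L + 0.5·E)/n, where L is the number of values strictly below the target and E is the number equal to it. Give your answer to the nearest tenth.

Sorted: 0.5, 0.7, 0.8, 1.7, 2.3, 2.5, 2.6, 3.6, 4.1, 4.6, 4.7, 5.0, 5.9, 6.2, 6.7, 7.3, 8.0.
Count below 5.5: L = 12; count equal: E = 0; n = 17.
Percentile rank = 100·(12 + 0.5·0)/17 = 100·12/17 = 70.59.

70.6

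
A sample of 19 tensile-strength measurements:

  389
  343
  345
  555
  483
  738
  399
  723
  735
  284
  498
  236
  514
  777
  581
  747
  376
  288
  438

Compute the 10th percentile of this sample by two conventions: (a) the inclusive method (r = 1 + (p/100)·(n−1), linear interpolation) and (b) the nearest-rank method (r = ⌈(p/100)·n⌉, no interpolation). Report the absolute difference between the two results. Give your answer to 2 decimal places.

Sorted: 236, 284, 288, 343, 345, 376, 389, 399, 438, 483, 498, 514, 555, 581, 723, 735, 738, 747, 777.
n = 19.
(a) r = 2.8; between ranks 2 (284) and 3 (288): 287.2.
(b) the nearest-rank method: rank 2 → 284.
|287.2 − 284| = 3.2.

3.20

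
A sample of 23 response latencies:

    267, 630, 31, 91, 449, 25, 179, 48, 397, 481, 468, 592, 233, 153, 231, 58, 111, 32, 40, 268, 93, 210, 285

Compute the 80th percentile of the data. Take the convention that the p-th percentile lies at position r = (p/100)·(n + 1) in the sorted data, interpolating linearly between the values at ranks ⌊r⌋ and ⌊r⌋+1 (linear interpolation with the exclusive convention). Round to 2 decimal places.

Sorted: 25, 31, 32, 40, 48, 58, 91, 93, 111, 153, 179, 210, 231, 233, 267, 268, 285, 397, 449, 468, 481, 592, 630.
n = 23.
r = (80/100)·(23 + 1) = 19.2.
Rank 19 is 449 and rank 20 is 468.
Interpolate: 449 + 0.2·(468 − 449) = 449 + 0.2·19 = 452.8.

452.80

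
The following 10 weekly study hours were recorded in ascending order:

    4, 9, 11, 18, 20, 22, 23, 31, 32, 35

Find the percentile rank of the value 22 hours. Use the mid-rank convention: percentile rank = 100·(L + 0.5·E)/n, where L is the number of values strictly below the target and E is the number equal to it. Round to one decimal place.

Count below 22: L = 5; count equal: E = 1; n = 10.
Percentile rank = 100·(5 + 0.5·1)/10 = 100·5.5/10 = 55.

55.0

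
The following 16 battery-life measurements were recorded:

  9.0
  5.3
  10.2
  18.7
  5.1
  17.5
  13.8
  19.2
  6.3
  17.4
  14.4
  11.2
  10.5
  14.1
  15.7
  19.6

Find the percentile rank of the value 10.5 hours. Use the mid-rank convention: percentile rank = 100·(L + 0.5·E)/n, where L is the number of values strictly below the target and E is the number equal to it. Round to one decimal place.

Sorted: 5.1, 5.3, 6.3, 9.0, 10.2, 10.5, 11.2, 13.8, 14.1, 14.4, 15.7, 17.4, 17.5, 18.7, 19.2, 19.6.
Count below 10.5: L = 5; count equal: E = 1; n = 16.
Percentile rank = 100·(5 + 0.5·1)/16 = 100·5.5/16 = 34.38.

34.4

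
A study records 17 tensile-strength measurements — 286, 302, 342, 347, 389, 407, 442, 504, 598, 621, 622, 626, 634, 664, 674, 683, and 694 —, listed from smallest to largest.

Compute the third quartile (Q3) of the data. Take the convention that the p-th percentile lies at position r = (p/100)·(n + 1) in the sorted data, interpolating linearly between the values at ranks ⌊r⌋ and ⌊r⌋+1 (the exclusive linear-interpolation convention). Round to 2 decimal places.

649.00

n = 17.
r = (75/100)·(17 + 1) = 13.5.
Rank 13 is 634 and rank 14 is 664.
Interpolate: 634 + 0.5·(664 − 634) = 634 + 0.5·30 = 649.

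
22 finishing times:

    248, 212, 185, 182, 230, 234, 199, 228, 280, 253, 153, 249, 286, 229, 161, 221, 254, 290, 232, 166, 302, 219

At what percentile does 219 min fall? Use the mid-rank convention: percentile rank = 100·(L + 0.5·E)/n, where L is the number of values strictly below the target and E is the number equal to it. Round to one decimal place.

34.1

Sorted: 153, 161, 166, 182, 185, 199, 212, 219, 221, 228, 229, 230, 232, 234, 248, 249, 253, 254, 280, 286, 290, 302.
Count below 219: L = 7; count equal: E = 1; n = 22.
Percentile rank = 100·(7 + 0.5·1)/22 = 100·7.5/22 = 34.09.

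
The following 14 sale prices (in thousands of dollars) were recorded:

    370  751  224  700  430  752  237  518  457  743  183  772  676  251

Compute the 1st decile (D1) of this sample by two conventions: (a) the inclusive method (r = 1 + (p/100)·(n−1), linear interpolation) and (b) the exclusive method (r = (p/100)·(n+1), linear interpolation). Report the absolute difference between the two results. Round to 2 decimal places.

24.40

Sorted: 183, 224, 237, 251, 370, 430, 457, 518, 676, 700, 743, 751, 752, 772.
n = 14.
(a) r = 2.3; between ranks 2 (224) and 3 (237): 227.9.
(b) r = 1.5; between ranks 1 (183) and 2 (224): 203.5.
|227.9 − 203.5| = 24.4.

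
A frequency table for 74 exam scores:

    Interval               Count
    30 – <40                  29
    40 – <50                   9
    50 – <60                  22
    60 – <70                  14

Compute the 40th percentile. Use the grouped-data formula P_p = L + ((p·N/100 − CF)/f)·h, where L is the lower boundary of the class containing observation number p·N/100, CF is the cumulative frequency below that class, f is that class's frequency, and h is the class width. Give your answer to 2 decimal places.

N = 74; target position k = 40/100 · 74 = 29.6.
Cumulative frequencies: 29, 38, 60, 74.
Observation 29.6 falls in the class 40 – <50.
L = 40, CF = 29, f = 9, h = 10.
P40 = 40 + ((29.6 − 29)/9)·10 = 40 + 0.666667 = 40.6667.

40.67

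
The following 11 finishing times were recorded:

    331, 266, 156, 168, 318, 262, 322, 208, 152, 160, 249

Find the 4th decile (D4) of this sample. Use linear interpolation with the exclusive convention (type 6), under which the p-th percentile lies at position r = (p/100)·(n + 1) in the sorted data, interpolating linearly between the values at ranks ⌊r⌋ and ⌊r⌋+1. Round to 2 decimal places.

Sorted: 152, 156, 160, 168, 208, 249, 262, 266, 318, 322, 331.
n = 11.
r = (40/100)·(11 + 1) = 4.8.
Rank 4 is 168 and rank 5 is 208.
Interpolate: 168 + 0.8·(208 − 168) = 168 + 0.8·40 = 200.

200.00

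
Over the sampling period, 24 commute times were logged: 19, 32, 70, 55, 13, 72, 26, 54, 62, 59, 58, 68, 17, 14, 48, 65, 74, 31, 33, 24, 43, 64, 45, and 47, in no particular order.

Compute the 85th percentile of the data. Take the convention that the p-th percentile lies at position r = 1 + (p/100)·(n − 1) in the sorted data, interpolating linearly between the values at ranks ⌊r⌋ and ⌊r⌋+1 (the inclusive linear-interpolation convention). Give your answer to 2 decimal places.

Sorted: 13, 14, 17, 19, 24, 26, 31, 32, 33, 43, 45, 47, 48, 54, 55, 58, 59, 62, 64, 65, 68, 70, 72, 74.
n = 24.
r = 1 + (85/100)·(24 − 1) = 1 + 19.55 = 20.55.
Rank 20 is 65 and rank 21 is 68.
Interpolate: 65 + 0.55·(68 − 65) = 65 + 0.55·3 = 66.65.

66.65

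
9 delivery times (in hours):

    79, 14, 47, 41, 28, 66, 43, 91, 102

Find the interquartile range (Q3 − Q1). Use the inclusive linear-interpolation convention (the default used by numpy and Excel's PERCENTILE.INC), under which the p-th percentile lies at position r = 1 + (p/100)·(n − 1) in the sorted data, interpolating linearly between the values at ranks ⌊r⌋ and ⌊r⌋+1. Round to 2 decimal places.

Sorted: 14, 28, 41, 43, 47, 66, 79, 91, 102.
n = 9.
P25: r = 3 (integer) → 41.
P75: r = 7 (integer) → 79.
Difference: 79 − 41 = 38.

38.00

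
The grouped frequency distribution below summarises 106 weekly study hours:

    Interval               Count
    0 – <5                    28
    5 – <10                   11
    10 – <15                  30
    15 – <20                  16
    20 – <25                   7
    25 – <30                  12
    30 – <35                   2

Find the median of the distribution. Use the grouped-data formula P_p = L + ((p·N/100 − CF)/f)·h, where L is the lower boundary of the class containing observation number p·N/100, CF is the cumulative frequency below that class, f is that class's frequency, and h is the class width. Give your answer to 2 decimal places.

N = 106; target position k = 50/100 · 106 = 53.
Cumulative frequencies: 28, 39, 69, 85, 92, 104, 106.
Observation 53 falls in the class 10 – <15.
L = 10, CF = 39, f = 30, h = 5.
P50 = 10 + ((53 − 39)/30)·5 = 10 + 2.33333 = 12.3333.

12.33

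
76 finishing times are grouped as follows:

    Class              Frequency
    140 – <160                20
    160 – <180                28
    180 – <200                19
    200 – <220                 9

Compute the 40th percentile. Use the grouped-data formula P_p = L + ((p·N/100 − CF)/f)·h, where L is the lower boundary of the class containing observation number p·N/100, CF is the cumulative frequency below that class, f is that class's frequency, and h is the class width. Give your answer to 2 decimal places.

167.43

N = 76; target position k = 40/100 · 76 = 30.4.
Cumulative frequencies: 20, 48, 67, 76.
Observation 30.4 falls in the class 160 – <180.
L = 160, CF = 20, f = 28, h = 20.
P40 = 160 + ((30.4 − 20)/28)·20 = 160 + 7.42857 = 167.429.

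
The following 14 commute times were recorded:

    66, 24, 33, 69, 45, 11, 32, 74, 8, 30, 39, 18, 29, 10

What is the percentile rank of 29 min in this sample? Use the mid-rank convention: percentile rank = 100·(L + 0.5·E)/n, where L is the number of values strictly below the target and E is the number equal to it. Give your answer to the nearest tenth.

Sorted: 8, 10, 11, 18, 24, 29, 30, 32, 33, 39, 45, 66, 69, 74.
Count below 29: L = 5; count equal: E = 1; n = 14.
Percentile rank = 100·(5 + 0.5·1)/14 = 100·5.5/14 = 39.29.

39.3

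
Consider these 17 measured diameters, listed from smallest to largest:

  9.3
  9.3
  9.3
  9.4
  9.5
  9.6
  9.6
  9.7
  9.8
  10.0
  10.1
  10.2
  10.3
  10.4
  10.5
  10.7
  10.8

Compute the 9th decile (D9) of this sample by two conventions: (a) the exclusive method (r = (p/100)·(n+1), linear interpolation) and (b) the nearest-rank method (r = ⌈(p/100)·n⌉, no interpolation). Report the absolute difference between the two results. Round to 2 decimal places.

n = 17.
(a) r = 16.2; between ranks 16 (10.7) and 17 (10.8): 10.72.
(b) the nearest-rank method: rank 16 → 10.7.
|10.72 − 10.7| = 0.02.

0.02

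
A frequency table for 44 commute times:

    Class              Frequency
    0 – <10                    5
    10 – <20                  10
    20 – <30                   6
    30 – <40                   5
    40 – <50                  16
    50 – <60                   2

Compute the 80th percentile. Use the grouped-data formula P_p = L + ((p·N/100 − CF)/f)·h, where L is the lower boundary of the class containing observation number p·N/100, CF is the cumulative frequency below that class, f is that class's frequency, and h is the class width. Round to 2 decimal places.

45.75

N = 44; target position k = 80/100 · 44 = 35.2.
Cumulative frequencies: 5, 15, 21, 26, 42, 44.
Observation 35.2 falls in the class 40 – <50.
L = 40, CF = 26, f = 16, h = 10.
P80 = 40 + ((35.2 − 26)/16)·10 = 40 + 5.75 = 45.75.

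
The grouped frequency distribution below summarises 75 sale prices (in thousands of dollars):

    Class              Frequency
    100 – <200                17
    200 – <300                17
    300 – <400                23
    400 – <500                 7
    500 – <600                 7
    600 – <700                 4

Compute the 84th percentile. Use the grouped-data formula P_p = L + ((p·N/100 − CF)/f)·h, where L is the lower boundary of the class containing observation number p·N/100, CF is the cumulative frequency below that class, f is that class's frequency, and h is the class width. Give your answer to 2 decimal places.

485.71

N = 75; target position k = 84/100 · 75 = 63.
Cumulative frequencies: 17, 34, 57, 64, 71, 75.
Observation 63 falls in the class 400 – <500.
L = 400, CF = 57, f = 7, h = 100.
P84 = 400 + ((63 − 57)/7)·100 = 400 + 85.7143 = 485.714.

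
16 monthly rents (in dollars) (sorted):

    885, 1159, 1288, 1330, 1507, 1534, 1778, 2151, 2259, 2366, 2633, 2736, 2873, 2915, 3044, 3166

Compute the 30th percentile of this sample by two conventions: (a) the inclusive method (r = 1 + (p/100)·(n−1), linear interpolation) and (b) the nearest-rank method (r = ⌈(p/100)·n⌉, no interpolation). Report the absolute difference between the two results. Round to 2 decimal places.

13.50

n = 16.
(a) r = 5.5; between ranks 5 (1507) and 6 (1534): 1520.5.
(b) the nearest-rank method: rank 5 → 1507.
|1520.5 − 1507| = 13.5.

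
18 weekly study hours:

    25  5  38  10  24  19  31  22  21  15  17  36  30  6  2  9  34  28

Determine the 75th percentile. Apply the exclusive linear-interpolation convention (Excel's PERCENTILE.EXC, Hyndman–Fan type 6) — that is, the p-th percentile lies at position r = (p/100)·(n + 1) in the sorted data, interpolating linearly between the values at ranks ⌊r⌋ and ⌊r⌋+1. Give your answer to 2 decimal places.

30.25

Sorted: 2, 5, 6, 9, 10, 15, 17, 19, 21, 22, 24, 25, 28, 30, 31, 34, 36, 38.
n = 18.
r = (75/100)·(18 + 1) = 14.25.
Rank 14 is 30 and rank 15 is 31.
Interpolate: 30 + 0.25·(31 − 30) = 30 + 0.25·1 = 30.25.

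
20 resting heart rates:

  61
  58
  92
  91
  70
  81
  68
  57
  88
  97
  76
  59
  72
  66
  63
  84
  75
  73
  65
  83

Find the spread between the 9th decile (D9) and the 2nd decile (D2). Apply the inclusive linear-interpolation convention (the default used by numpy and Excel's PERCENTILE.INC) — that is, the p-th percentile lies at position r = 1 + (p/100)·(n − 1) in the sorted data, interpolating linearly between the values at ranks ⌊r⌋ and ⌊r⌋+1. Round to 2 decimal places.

28.50

Sorted: 57, 58, 59, 61, 63, 65, 66, 68, 70, 72, 73, 75, 76, 81, 83, 84, 88, 91, 92, 97.
n = 20.
P20: r = 4.8; ranks 4–5 are 61, 63; interpolating gives 62.6.
P90: r = 18.1; ranks 18–19 are 91, 92; interpolating gives 91.1.
Difference: 91.1 − 62.6 = 28.5.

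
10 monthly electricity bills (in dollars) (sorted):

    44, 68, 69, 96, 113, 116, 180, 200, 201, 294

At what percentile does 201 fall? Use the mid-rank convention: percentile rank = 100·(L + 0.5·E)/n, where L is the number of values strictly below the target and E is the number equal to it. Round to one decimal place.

85.0

Count below 201: L = 8; count equal: E = 1; n = 10.
Percentile rank = 100·(8 + 0.5·1)/10 = 100·8.5/10 = 85.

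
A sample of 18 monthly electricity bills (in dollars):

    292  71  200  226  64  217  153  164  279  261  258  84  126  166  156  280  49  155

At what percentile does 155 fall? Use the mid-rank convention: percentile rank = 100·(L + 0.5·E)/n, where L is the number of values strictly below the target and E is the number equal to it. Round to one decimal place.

Sorted: 49, 64, 71, 84, 126, 153, 155, 156, 164, 166, 200, 217, 226, 258, 261, 279, 280, 292.
Count below 155: L = 6; count equal: E = 1; n = 18.
Percentile rank = 100·(6 + 0.5·1)/18 = 100·6.5/18 = 36.11.

36.1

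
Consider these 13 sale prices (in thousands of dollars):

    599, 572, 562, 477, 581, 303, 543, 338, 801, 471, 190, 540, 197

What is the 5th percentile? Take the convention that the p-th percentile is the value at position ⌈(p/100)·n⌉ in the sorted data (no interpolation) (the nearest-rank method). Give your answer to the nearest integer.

190

Sorted: 190, 197, 303, 338, 471, 477, 540, 543, 562, 572, 581, 599, 801.
n = 13.
Position = ⌈5/100 · 13⌉ = ⌈0.65⌉ = 1.
The value at rank 1 is 190.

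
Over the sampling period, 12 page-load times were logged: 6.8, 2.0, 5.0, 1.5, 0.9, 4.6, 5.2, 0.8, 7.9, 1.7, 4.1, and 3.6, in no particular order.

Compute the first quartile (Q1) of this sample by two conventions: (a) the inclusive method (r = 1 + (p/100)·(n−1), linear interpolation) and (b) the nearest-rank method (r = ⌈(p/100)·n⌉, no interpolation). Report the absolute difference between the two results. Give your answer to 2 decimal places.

Sorted: 0.8, 0.9, 1.5, 1.7, 2.0, 3.6, 4.1, 4.6, 5.0, 5.2, 6.8, 7.9.
n = 12.
(a) r = 3.75; between ranks 3 (1.5) and 4 (1.7): 1.65.
(b) the nearest-rank method: rank 3 → 1.5.
|1.65 − 1.5| = 0.15.

0.15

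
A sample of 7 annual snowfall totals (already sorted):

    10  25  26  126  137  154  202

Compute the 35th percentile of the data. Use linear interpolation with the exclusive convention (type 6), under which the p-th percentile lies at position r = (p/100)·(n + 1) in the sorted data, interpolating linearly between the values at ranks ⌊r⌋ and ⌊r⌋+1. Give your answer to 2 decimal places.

25.80

n = 7.
r = (35/100)·(7 + 1) = 2.8.
Rank 2 is 25 and rank 3 is 26.
Interpolate: 25 + 0.8·(26 − 25) = 25 + 0.8·1 = 25.8.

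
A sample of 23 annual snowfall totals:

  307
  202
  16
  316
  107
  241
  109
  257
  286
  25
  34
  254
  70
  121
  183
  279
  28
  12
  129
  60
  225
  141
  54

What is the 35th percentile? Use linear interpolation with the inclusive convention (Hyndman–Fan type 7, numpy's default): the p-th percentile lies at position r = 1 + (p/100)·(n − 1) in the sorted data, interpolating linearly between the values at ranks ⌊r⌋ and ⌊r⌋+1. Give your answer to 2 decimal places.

Sorted: 12, 16, 25, 28, 34, 54, 60, 70, 107, 109, 121, 129, 141, 183, 202, 225, 241, 254, 257, 279, 286, 307, 316.
n = 23.
r = 1 + (35/100)·(23 − 1) = 1 + 7.7 = 8.7.
Rank 8 is 70 and rank 9 is 107.
Interpolate: 70 + 0.7·(107 − 70) = 70 + 0.7·37 = 95.9.

95.90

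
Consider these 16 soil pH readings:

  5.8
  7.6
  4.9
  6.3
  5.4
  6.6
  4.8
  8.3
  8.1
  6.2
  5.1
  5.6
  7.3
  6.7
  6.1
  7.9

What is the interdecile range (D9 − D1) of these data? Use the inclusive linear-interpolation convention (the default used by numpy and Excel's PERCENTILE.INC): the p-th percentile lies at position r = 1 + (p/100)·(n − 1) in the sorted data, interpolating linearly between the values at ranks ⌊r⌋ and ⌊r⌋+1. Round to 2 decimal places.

Sorted: 4.8, 4.9, 5.1, 5.4, 5.6, 5.8, 6.1, 6.2, 6.3, 6.6, 6.7, 7.3, 7.6, 7.9, 8.1, 8.3.
n = 16.
P10: r = 2.5; ranks 2–3 are 4.9, 5.1; interpolating gives 5.
P90: r = 14.5; ranks 14–15 are 7.9, 8.1; interpolating gives 8.
Difference: 8 − 5 = 3.

3.00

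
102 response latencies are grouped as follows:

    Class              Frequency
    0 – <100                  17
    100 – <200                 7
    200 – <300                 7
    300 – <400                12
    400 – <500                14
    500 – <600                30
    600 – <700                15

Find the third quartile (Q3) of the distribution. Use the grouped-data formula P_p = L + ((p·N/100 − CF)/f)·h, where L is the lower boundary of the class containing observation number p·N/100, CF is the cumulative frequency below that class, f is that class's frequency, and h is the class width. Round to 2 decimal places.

565.00

N = 102; target position k = 75/100 · 102 = 76.5.
Cumulative frequencies: 17, 24, 31, 43, 57, 87, 102.
Observation 76.5 falls in the class 500 – <600.
L = 500, CF = 57, f = 30, h = 100.
P75 = 500 + ((76.5 − 57)/30)·100 = 500 + 65 = 565.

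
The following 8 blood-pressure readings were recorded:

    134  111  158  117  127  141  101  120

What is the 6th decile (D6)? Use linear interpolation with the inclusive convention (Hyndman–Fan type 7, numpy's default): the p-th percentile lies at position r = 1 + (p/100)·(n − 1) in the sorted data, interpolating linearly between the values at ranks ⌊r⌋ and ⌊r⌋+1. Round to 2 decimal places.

Sorted: 101, 111, 117, 120, 127, 134, 141, 158.
n = 8.
r = 1 + (60/100)·(8 − 1) = 1 + 4.2 = 5.2.
Rank 5 is 127 and rank 6 is 134.
Interpolate: 127 + 0.2·(134 − 127) = 127 + 0.2·7 = 128.4.

128.40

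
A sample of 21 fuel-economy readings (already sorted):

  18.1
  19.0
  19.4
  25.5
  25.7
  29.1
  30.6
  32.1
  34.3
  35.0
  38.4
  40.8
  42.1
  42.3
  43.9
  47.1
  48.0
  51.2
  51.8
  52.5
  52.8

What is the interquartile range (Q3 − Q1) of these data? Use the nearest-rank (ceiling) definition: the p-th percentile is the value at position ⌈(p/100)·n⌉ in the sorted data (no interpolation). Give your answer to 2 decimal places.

18.00

n = 21.
P25: rank ⌈25/100·21⌉ = 6 → 29.1.
P75: rank ⌈75/100·21⌉ = 16 → 47.1.
Difference: 47.1 − 29.1 = 18.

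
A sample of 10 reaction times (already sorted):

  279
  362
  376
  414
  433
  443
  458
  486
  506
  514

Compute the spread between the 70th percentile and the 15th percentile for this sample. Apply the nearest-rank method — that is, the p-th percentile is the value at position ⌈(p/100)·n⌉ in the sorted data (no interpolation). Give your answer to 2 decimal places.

n = 10.
P15: rank ⌈15/100·10⌉ = 2 → 362.
P70: rank ⌈70/100·10⌉ = 7 → 458.
Difference: 458 − 362 = 96.

96.00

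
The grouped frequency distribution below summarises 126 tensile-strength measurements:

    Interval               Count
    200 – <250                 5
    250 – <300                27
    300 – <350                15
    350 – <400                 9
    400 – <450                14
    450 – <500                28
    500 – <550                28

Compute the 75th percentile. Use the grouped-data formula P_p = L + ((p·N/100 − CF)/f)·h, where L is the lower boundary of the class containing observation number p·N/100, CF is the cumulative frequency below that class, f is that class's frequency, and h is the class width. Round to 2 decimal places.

N = 126; target position k = 75/100 · 126 = 94.5.
Cumulative frequencies: 5, 32, 47, 56, 70, 98, 126.
Observation 94.5 falls in the class 450 – <500.
L = 450, CF = 70, f = 28, h = 50.
P75 = 450 + ((94.5 − 70)/28)·50 = 450 + 43.75 = 493.75.

493.75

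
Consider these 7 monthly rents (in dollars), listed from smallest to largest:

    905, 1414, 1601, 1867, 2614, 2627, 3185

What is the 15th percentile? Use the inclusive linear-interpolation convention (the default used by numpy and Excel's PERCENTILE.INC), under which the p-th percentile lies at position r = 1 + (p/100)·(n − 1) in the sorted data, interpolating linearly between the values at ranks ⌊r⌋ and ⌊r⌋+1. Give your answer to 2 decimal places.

1363.10

n = 7.
r = 1 + (15/100)·(7 − 1) = 1 + 0.9 = 1.9.
Rank 1 is 905 and rank 2 is 1414.
Interpolate: 905 + 0.9·(1414 − 905) = 905 + 0.9·509 = 1363.1.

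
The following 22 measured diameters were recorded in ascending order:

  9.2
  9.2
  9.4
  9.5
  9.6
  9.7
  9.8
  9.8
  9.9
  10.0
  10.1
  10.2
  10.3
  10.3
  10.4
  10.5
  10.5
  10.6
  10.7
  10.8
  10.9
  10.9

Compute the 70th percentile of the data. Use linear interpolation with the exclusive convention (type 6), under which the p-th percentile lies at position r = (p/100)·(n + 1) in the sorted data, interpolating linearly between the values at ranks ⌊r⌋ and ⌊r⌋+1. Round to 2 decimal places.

n = 22.
r = (70/100)·(22 + 1) = 16.1.
Rank 16 is 10.5 and rank 17 is 10.5.
Interpolate: 10.5 + 0.1·(10.5 − 10.5) = 10.5 + 0.1·0 = 10.5.

10.50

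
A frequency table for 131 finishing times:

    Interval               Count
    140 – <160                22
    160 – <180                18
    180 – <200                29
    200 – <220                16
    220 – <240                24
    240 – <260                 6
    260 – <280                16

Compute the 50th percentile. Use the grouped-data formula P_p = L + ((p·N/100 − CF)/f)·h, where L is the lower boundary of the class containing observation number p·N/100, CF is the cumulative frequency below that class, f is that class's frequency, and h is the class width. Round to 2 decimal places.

N = 131; target position k = 50/100 · 131 = 65.5.
Cumulative frequencies: 22, 40, 69, 85, 109, 115, 131.
Observation 65.5 falls in the class 180 – <200.
L = 180, CF = 40, f = 29, h = 20.
P50 = 180 + ((65.5 − 40)/29)·20 = 180 + 17.5862 = 197.586.

197.59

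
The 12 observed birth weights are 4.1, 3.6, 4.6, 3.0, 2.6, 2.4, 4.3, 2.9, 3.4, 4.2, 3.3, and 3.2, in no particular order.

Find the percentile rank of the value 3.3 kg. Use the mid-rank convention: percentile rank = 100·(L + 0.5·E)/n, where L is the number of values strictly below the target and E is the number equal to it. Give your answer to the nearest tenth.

Sorted: 2.4, 2.6, 2.9, 3.0, 3.2, 3.3, 3.4, 3.6, 4.1, 4.2, 4.3, 4.6.
Count below 3.3: L = 5; count equal: E = 1; n = 12.
Percentile rank = 100·(5 + 0.5·1)/12 = 100·5.5/12 = 45.83.

45.8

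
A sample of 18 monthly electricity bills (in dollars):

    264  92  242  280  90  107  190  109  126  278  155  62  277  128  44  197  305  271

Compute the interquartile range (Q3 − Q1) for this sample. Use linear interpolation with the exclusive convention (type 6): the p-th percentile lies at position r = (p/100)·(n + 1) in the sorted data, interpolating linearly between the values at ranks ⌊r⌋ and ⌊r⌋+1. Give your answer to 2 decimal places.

Sorted: 44, 62, 90, 92, 107, 109, 126, 128, 155, 190, 197, 242, 264, 271, 277, 278, 280, 305.
n = 18.
P25: r = 4.75; ranks 4–5 are 92, 107; interpolating gives 103.25.
P75: r = 14.25; ranks 14–15 are 271, 277; interpolating gives 272.5.
Difference: 272.5 − 103.25 = 169.25.

169.25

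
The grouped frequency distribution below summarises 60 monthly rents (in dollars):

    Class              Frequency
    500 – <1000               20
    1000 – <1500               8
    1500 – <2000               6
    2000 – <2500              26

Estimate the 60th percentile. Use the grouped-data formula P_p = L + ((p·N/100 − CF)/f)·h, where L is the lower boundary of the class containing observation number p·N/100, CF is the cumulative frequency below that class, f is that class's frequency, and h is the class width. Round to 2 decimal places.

N = 60; target position k = 60/100 · 60 = 36.
Cumulative frequencies: 20, 28, 34, 60.
Observation 36 falls in the class 2000 – <2500.
L = 2000, CF = 34, f = 26, h = 500.
P60 = 2000 + ((36 − 34)/26)·500 = 2000 + 38.4615 = 2038.46.

2038.46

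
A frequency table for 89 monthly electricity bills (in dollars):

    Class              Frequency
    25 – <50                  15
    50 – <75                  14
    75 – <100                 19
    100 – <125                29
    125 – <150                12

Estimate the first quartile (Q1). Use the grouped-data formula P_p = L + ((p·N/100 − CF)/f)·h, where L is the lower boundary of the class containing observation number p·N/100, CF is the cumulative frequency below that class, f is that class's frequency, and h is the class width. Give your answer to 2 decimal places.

N = 89; target position k = 25/100 · 89 = 22.25.
Cumulative frequencies: 15, 29, 48, 77, 89.
Observation 22.25 falls in the class 50 – <75.
L = 50, CF = 15, f = 14, h = 25.
P25 = 50 + ((22.25 − 15)/14)·25 = 50 + 12.9464 = 62.9464.

62.95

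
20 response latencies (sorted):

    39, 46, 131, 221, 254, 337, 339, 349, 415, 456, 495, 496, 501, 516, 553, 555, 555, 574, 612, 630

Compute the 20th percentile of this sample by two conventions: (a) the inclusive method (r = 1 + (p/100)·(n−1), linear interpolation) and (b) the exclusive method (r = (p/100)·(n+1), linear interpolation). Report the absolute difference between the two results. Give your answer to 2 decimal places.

n = 20.
(a) r = 4.8; between ranks 4 (221) and 5 (254): 247.4.
(b) r = 4.2; between ranks 4 (221) and 5 (254): 227.6.
|247.4 − 227.6| = 19.8.

19.80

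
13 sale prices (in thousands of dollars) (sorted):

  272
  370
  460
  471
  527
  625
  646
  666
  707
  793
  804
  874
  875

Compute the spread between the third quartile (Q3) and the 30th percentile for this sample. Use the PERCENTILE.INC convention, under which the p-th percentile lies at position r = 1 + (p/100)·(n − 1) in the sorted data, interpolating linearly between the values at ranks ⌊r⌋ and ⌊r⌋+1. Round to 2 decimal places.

n = 13.
P30: r = 4.6; ranks 4–5 are 471, 527; interpolating gives 504.6.
P75: r = 10 (integer) → 793.
Difference: 793 − 504.6 = 288.4.

288.40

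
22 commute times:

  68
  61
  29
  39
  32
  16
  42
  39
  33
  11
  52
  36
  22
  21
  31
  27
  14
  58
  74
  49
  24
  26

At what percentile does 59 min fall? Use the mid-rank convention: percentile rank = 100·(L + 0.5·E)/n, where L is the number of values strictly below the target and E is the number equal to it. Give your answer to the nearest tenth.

Sorted: 11, 14, 16, 21, 22, 24, 26, 27, 29, 31, 32, 33, 36, 39, 39, 42, 49, 52, 58, 61, 68, 74.
Count below 59: L = 19; count equal: E = 0; n = 22.
Percentile rank = 100·(19 + 0.5·0)/22 = 100·19/22 = 86.36.

86.4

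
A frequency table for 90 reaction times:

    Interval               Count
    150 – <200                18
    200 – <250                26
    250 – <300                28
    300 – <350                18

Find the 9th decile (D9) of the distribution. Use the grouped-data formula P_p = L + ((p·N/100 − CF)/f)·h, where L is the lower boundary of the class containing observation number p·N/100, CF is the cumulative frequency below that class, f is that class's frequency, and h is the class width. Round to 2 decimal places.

N = 90; target position k = 90/100 · 90 = 81.
Cumulative frequencies: 18, 44, 72, 90.
Observation 81 falls in the class 300 – <350.
L = 300, CF = 72, f = 18, h = 50.
P90 = 300 + ((81 − 72)/18)·50 = 300 + 25 = 325.

325.00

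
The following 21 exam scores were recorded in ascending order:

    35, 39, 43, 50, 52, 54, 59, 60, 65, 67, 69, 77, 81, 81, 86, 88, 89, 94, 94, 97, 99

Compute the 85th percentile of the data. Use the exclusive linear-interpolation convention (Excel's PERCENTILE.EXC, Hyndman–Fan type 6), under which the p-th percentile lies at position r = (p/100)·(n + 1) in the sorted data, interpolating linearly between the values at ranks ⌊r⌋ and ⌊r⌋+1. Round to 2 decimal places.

94.00

n = 21.
r = (85/100)·(21 + 1) = 18.7.
Rank 18 is 94 and rank 19 is 94.
Interpolate: 94 + 0.7·(94 − 94) = 94 + 0.7·0 = 94.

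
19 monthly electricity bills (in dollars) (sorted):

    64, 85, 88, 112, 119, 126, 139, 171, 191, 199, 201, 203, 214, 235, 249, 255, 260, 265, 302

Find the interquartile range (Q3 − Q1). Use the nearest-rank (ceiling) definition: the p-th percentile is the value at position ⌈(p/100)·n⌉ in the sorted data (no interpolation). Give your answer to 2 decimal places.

n = 19.
P25: rank ⌈25/100·19⌉ = 5 → 119.
P75: rank ⌈75/100·19⌉ = 15 → 249.
Difference: 249 − 119 = 130.

130.00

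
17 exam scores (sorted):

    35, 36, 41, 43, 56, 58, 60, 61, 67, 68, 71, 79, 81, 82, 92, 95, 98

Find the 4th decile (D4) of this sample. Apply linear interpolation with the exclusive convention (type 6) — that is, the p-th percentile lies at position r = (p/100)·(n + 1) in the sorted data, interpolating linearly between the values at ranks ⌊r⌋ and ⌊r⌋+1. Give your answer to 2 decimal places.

60.20

n = 17.
r = (40/100)·(17 + 1) = 7.2.
Rank 7 is 60 and rank 8 is 61.
Interpolate: 60 + 0.2·(61 − 60) = 60 + 0.2·1 = 60.2.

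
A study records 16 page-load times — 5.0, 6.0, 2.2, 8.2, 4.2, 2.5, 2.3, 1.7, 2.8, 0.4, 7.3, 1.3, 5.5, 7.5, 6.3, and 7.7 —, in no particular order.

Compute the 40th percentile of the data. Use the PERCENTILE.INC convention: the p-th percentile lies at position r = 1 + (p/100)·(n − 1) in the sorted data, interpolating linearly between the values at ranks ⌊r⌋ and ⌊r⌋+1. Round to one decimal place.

2.8

Sorted: 0.4, 1.3, 1.7, 2.2, 2.3, 2.5, 2.8, 4.2, 5.0, 5.5, 6.0, 6.3, 7.3, 7.5, 7.7, 8.2.
n = 16.
r = 1 + (40/100)·(16 − 1) = 1 + 6 = 7.
r is an integer, so P40 is the value at rank 7: 2.8.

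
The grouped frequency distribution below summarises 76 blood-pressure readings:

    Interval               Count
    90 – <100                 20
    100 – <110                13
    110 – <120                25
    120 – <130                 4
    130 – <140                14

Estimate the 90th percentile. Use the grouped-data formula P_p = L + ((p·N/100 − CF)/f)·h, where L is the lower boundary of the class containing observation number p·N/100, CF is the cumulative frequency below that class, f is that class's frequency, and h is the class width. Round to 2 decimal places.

N = 76; target position k = 90/100 · 76 = 68.4.
Cumulative frequencies: 20, 33, 58, 62, 76.
Observation 68.4 falls in the class 130 – <140.
L = 130, CF = 62, f = 14, h = 10.
P90 = 130 + ((68.4 − 62)/14)·10 = 130 + 4.57143 = 134.571.

134.57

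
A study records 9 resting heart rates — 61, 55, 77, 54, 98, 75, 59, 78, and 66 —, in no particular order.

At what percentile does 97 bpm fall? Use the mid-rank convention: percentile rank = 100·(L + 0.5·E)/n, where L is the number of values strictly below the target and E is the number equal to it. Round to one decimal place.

88.9

Sorted: 54, 55, 59, 61, 66, 75, 77, 78, 98.
Count below 97: L = 8; count equal: E = 0; n = 9.
Percentile rank = 100·(8 + 0.5·0)/9 = 100·8/9 = 88.89.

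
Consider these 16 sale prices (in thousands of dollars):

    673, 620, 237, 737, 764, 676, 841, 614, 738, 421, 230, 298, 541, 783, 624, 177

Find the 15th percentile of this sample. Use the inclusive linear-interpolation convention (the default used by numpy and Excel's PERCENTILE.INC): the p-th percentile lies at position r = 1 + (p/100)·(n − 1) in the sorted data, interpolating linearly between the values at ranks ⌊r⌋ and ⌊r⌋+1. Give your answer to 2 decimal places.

Sorted: 177, 230, 237, 298, 421, 541, 614, 620, 624, 673, 676, 737, 738, 764, 783, 841.
n = 16.
r = 1 + (15/100)·(16 − 1) = 1 + 2.25 = 3.25.
Rank 3 is 237 and rank 4 is 298.
Interpolate: 237 + 0.25·(298 − 237) = 237 + 0.25·61 = 252.25.

252.25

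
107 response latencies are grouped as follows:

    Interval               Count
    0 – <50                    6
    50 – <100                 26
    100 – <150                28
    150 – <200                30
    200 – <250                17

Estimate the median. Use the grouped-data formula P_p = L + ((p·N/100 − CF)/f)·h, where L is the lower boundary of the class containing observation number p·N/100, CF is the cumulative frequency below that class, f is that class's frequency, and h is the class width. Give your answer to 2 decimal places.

138.39

N = 107; target position k = 50/100 · 107 = 53.5.
Cumulative frequencies: 6, 32, 60, 90, 107.
Observation 53.5 falls in the class 100 – <150.
L = 100, CF = 32, f = 28, h = 50.
P50 = 100 + ((53.5 − 32)/28)·50 = 100 + 38.3929 = 138.393.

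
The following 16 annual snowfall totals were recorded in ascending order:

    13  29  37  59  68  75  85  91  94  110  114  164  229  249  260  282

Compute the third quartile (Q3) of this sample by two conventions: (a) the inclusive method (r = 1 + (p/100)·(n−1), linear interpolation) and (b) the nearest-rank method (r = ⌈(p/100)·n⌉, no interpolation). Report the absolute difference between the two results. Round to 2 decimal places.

n = 16.
(a) r = 12.25; between ranks 12 (164) and 13 (229): 180.25.
(b) the nearest-rank method: rank 12 → 164.
|180.25 − 164| = 16.25.

16.25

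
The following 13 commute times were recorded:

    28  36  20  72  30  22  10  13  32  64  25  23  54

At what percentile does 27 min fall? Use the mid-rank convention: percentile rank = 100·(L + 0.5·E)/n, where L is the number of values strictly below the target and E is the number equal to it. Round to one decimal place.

Sorted: 10, 13, 20, 22, 23, 25, 28, 30, 32, 36, 54, 64, 72.
Count below 27: L = 6; count equal: E = 0; n = 13.
Percentile rank = 100·(6 + 0.5·0)/13 = 100·6/13 = 46.15.

46.2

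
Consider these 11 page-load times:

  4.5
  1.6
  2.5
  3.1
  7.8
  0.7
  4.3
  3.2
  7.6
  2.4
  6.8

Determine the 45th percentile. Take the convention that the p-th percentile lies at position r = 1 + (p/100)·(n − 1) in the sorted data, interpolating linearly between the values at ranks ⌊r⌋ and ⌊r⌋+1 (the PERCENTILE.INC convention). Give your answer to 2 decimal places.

3.15

Sorted: 0.7, 1.6, 2.4, 2.5, 3.1, 3.2, 4.3, 4.5, 6.8, 7.6, 7.8.
n = 11.
r = 1 + (45/100)·(11 − 1) = 1 + 4.5 = 5.5.
Rank 5 is 3.1 and rank 6 is 3.2.
Interpolate: 3.1 + 0.5·(3.2 − 3.1) = 3.1 + 0.5·0.1 = 3.15.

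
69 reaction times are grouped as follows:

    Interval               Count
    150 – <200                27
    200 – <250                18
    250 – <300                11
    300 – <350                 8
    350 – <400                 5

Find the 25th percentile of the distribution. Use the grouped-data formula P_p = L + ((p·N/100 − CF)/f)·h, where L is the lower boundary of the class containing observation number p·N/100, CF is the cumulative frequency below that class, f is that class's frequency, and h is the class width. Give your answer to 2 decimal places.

181.94

N = 69; target position k = 25/100 · 69 = 17.25.
Cumulative frequencies: 27, 45, 56, 64, 69.
Observation 17.25 falls in the class 150 – <200.
L = 150, CF = 0, f = 27, h = 50.
P25 = 150 + ((17.25 − 0)/27)·50 = 150 + 31.9444 = 181.944.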